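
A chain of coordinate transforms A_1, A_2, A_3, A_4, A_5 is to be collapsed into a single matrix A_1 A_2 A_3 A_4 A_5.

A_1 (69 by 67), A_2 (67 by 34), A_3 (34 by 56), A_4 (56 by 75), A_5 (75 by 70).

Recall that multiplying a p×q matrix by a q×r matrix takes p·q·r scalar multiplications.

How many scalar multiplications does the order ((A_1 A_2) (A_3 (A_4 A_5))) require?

748682

(A_1 A_2): 69×67 by 67×34 → 69×34, cost 69·67·34 = 157182
(A_4 A_5): 56×75 by 75×70 → 56×70, cost 56·75·70 = 294000
(A_3 (A_4 A_5)): 34×56 by 56×70 → 34×70, cost 34·56·70 = 133280; cumulative 427280
((A_1 A_2) (A_3 (A_4 A_5))): 69×34 by 34×70 → 69×70, cost 69·34·70 = 164220; cumulative 748682
Total: 748682 scalar multiplications.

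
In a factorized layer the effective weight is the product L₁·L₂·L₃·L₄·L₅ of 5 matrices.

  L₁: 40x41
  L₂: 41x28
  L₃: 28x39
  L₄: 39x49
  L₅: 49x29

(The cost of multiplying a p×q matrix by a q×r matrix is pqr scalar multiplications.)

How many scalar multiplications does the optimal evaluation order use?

Adjacent pairs: L₁L₂ = 40·41·28 = 45920; L₂L₃ = 41·28·39 = 44772; L₃L₄ = 28·39·49 = 53508; L₄L₅ = 39·49·29 = 55419.
Length 3: L₁..L₃: k=1: 0+44772+40·41·39=108732; k=2: 45920+0+40·28·39=89600 → min 89600 | L₂..L₄: k=2: 0+53508+41·28·49=109760; k=3: 44772+0+41·39·49=123123 → min 109760 | L₃..L₅: k=3: 0+55419+28·39·29=87087; k=4: 53508+0+28·49·29=93296 → min 87087.
Length 4: L₁..L₄: k=1: 0+109760+40·41·49=190120; k=2: 45920+53508+40·28·49=154308; k=3: 89600+0+40·39·49=166040 → min 154308 | L₂..L₅: k=2: 0+87087+41·28·29=120379; k=3: 44772+55419+41·39·29=146562; k=4: 109760+0+41·49·29=168021 → min 120379.
Length 5: L₁..L₅: k=1: 0+120379+40·41·29=167939; k=2: 45920+87087+40·28·29=165487; k=3: 89600+55419+40·39·29=190259; k=4: 154308+0+40·49·29=211148 → min 165487.
Optimal order: ((L₁·L₂)·(L₃·(L₄·L₅))) with cost 165487.

165487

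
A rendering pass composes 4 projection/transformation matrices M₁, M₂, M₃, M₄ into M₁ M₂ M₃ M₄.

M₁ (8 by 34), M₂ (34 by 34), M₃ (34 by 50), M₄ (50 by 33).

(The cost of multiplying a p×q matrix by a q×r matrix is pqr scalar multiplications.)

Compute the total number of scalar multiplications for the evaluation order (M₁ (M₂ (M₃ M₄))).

103224

(M₃ M₄): 34×50 by 50×33 → 34×33, cost 34·50·33 = 56100
(M₂ (M₃ M₄)): 34×34 by 34×33 → 34×33, cost 34·34·33 = 38148; cumulative 94248
(M₁ (M₂ (M₃ M₄))): 8×34 by 34×33 → 8×33, cost 8·34·33 = 8976; cumulative 103224
Total: 103224 scalar multiplications.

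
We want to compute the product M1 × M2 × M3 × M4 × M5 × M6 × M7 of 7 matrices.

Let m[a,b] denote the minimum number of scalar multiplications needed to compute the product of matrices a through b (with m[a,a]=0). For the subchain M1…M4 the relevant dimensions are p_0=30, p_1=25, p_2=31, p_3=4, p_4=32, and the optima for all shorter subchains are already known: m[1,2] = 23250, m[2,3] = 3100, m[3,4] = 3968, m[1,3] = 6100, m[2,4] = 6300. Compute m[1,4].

9940

m[1,4] = min over k∈[1,3] of m[1,k]+m[k+1,4]+p_{0}·p_k·p_{4}.
k=1: 0 + 6300 + 30·25·32 = 30300; k=2: 23250 + 3968 + 30·31·32 = 56978; k=3: 6100 + 0 + 30·4·32 = 9940.
Minimum: 9940 at k=3.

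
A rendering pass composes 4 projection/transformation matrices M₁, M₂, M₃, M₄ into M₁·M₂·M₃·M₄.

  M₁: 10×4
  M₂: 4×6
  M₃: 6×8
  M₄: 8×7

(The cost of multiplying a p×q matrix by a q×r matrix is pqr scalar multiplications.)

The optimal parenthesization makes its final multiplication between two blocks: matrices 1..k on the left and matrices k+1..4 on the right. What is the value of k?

Adjacent pairs: M₁M₂ = 10·4·6 = 240; M₂M₃ = 4·6·8 = 192; M₃M₄ = 6·8·7 = 336.
Length 3: M₁..M₃: k=1: 0+192+10·4·8=512; k=2: 240+0+10·6·8=720 → min 512 | M₂..M₄: k=2: 0+336+4·6·7=504; k=3: 192+0+4·8·7=416 → min 416.
Top-level splits: k=1: (M₁..M₁)·(M₂..M₄) → 0+416+10·4·7 = 696; k=2: (M₁..M₂)·(M₃..M₄) → 240+336+10·6·7 = 996; k=3: (M₁..M₃)·(M₄..M₄) → 512+0+10·8·7 = 1072.
Best split is after M₁, i.e. k = 1.

1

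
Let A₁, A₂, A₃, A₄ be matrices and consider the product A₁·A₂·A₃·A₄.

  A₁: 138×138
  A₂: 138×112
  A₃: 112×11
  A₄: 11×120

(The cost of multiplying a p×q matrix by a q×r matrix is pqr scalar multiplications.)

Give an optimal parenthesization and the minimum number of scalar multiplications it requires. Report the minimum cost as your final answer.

Adjacent pairs: A₁A₂ = 138·138·112 = 2132928; A₂A₃ = 138·112·11 = 170016; A₃A₄ = 112·11·120 = 147840.
Length 3: A₁..A₃: k=1: 0+170016+138·138·11=379500; k=2: 2132928+0+138·112·11=2302944 → min 379500 | A₂..A₄: k=2: 0+147840+138·112·120=2002560; k=3: 170016+0+138·11·120=352176 → min 352176.
Length 4: A₁..A₄: k=1: 0+352176+138·138·120=2637456; k=2: 2132928+147840+138·112·120=4135488; k=3: 379500+0+138·11·120=561660 → min 561660.
Optimal parenthesization: ((A₁·(A₂·A₃))·A₄) with cost 561660.

561660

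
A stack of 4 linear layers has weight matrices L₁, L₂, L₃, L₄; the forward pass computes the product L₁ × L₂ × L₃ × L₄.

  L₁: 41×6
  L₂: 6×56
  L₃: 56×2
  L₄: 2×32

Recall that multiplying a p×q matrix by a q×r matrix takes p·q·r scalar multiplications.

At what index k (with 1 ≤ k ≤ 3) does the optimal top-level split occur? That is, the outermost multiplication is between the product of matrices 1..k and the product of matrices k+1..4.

Adjacent pairs: L₁L₂ = 41·6·56 = 13776; L₂L₃ = 6·56·2 = 672; L₃L₄ = 56·2·32 = 3584.
Length 3: L₁..L₃: k=1: 0+672+41·6·2=1164; k=2: 13776+0+41·56·2=18368 → min 1164 | L₂..L₄: k=2: 0+3584+6·56·32=14336; k=3: 672+0+6·2·32=1056 → min 1056.
Top-level splits: k=1: (L₁..L₁)·(L₂..L₄) → 0+1056+41·6·32 = 8928; k=2: (L₁..L₂)·(L₃..L₄) → 13776+3584+41·56·32 = 90832; k=3: (L₁..L₃)·(L₄..L₄) → 1164+0+41·2·32 = 3788.
Best split is after L₃, i.e. k = 3.

3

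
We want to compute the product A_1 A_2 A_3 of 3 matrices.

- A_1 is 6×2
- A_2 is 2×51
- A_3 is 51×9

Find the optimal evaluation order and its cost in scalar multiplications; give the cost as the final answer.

1026

(A_1 (A_2 A_3)): cost 1026.
((A_1 A_2) A_3): cost 3366.
Optimal: (A_1 (A_2 A_3)) with cost 1026.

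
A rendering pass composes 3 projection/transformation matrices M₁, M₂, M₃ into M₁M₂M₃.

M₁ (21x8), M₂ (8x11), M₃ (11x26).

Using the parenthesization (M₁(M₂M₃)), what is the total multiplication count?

6656

(M₂M₃): 8×11 by 11×26 → 8×26, cost 8·11·26 = 2288
(M₁(M₂M₃)): 21×8 by 8×26 → 21×26, cost 21·8·26 = 4368; cumulative 6656
Total: 6656 scalar multiplications.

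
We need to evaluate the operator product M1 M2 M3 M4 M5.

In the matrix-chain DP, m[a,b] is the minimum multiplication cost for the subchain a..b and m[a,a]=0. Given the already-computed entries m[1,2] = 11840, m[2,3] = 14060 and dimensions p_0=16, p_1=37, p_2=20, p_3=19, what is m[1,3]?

17920

m[1,3] = min over k∈[1,2] of m[1,k]+m[k+1,3]+p_{0}·p_k·p_{3}.
k=1: 0 + 14060 + 16·37·19 = 25308; k=2: 11840 + 0 + 16·20·19 = 17920.
Minimum: 17920 at k=2.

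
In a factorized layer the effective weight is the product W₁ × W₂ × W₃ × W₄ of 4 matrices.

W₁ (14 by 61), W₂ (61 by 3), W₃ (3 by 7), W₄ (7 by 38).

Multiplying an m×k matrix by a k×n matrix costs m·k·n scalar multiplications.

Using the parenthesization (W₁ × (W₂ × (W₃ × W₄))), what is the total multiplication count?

40204

(W₃ × W₄): 3×7 by 7×38 → 3×38, cost 3·7·38 = 798
(W₂ × (W₃ × W₄)): 61×3 by 3×38 → 61×38, cost 61·3·38 = 6954; cumulative 7752
(W₁ × (W₂ × (W₃ × W₄))): 14×61 by 61×38 → 14×38, cost 14·61·38 = 32452; cumulative 40204
Total: 40204 scalar multiplications.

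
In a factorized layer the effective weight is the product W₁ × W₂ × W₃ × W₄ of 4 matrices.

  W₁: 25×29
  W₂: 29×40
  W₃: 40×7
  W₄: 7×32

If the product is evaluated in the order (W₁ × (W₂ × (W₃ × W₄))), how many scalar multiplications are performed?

69280

(W₃ × W₄): 40×7 by 7×32 → 40×32, cost 40·7·32 = 8960
(W₂ × (W₃ × W₄)): 29×40 by 40×32 → 29×32, cost 29·40·32 = 37120; cumulative 46080
(W₁ × (W₂ × (W₃ × W₄))): 25×29 by 29×32 → 25×32, cost 25·29·32 = 23200; cumulative 69280
Total: 69280 scalar multiplications.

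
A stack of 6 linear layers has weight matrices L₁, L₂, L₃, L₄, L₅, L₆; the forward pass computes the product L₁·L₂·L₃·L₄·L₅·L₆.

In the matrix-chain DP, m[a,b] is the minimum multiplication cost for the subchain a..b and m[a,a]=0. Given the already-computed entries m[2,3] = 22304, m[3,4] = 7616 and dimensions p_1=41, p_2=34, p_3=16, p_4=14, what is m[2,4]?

m[2,4] = min over k∈[2,3] of m[2,k]+m[k+1,4]+p_{1}·p_k·p_{4}.
k=2: 0 + 7616 + 41·34·14 = 27132; k=3: 22304 + 0 + 41·16·14 = 31488.
Minimum: 27132 at k=2.

27132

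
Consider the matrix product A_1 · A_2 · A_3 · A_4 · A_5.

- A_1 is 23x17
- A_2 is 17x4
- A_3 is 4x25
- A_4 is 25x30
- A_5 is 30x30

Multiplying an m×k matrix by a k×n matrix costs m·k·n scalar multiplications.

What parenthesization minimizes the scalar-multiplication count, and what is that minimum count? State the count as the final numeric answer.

Adjacent pairs: A_1A_2 = 23·17·4 = 1564; A_2A_3 = 17·4·25 = 1700; A_3A_4 = 4·25·30 = 3000; A_4A_5 = 25·30·30 = 22500.
Length 3: A_1..A_3: k=1: 0+1700+23·17·25=11475; k=2: 1564+0+23·4·25=3864 → min 3864 | A_2..A_4: k=2: 0+3000+17·4·30=5040; k=3: 1700+0+17·25·30=14450 → min 5040 | A_3..A_5: k=3: 0+22500+4·25·30=25500; k=4: 3000+0+4·30·30=6600 → min 6600.
Length 4: A_1..A_4: k=1: 0+5040+23·17·30=16770; k=2: 1564+3000+23·4·30=7324; k=3: 3864+0+23·25·30=21114 → min 7324 | A_2..A_5: k=2: 0+6600+17·4·30=8640; k=3: 1700+22500+17·25·30=36950; k=4: 5040+0+17·30·30=20340 → min 8640.
Length 5: A_1..A_5: k=1: 0+8640+23·17·30=20370; k=2: 1564+6600+23·4·30=10924; k=3: 3864+22500+23·25·30=43614; k=4: 7324+0+23·30·30=28024 → min 10924.
Optimal parenthesization: ((A_1 · A_2) · ((A_3 · A_4) · A_5)) with cost 10924.

10924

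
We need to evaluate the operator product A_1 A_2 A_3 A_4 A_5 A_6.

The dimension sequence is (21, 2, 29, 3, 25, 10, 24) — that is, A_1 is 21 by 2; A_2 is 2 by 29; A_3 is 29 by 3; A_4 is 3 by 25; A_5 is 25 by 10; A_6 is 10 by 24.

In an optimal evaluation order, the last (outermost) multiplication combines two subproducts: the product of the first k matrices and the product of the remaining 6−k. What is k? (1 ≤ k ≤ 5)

Adjacent pairs: A_1A_2 = 21·2·29 = 1218; A_2A_3 = 2·29·3 = 174; A_3A_4 = 29·3·25 = 2175; A_4A_5 = 3·25·10 = 750; A_5A_6 = 25·10·24 = 6000.
Length 3: A_1..A_3: k=1: 0+174+21·2·3=300; k=2: 1218+0+21·29·3=3045 → min 300 | A_2..A_4: k=2: 0+2175+2·29·25=3625; k=3: 174+0+2·3·25=324 → min 324 | A_3..A_5: k=3: 0+750+29·3·10=1620; k=4: 2175+0+29·25·10=9425 → min 1620 | A_4..A_6: k=4: 0+6000+3·25·24=7800; k=5: 750+0+3·10·24=1470 → min 1470.
Length 4: A_1..A_4: k=1: 0+324+21·2·25=1374; k=2: 1218+2175+21·29·25=18618; k=3: 300+0+21·3·25=1875 → min 1374 | A_2..A_5: k=2: 0+1620+2·29·10=2200; k=3: 174+750+2·3·10=984; k=4: 324+0+2·25·10=824 → min 824 | A_3..A_6: k=3: 0+1470+29·3·24=3558; k=4: 2175+6000+29·25·24=25575; k=5: 1620+0+29·10·24=8580 → min 3558.
Length 5: A_1..A_5: k=1: 0+824+21·2·10=1244; k=2: 1218+1620+21·29·10=8928; k=3: 300+750+21·3·10=1680; k=4: 1374+0+21·25·10=6624 → min 1244 | A_2..A_6: k=2: 0+3558+2·29·24=4950; k=3: 174+1470+2·3·24=1788; k=4: 324+6000+2·25·24=7524; k=5: 824+0+2·10·24=1304 → min 1304.
Top-level splits: k=1: (A_1..A_1)·(A_2..A_6) → 0+1304+21·2·24 = 2312; k=2: (A_1..A_2)·(A_3..A_6) → 1218+3558+21·29·24 = 19392; k=3: (A_1..A_3)·(A_4..A_6) → 300+1470+21·3·24 = 3282; k=4: (A_1..A_4)·(A_5..A_6) → 1374+6000+21·25·24 = 19974; k=5: (A_1..A_5)·(A_6..A_6) → 1244+0+21·10·24 = 6284.
Best split is after A_1, i.e. k = 1.

1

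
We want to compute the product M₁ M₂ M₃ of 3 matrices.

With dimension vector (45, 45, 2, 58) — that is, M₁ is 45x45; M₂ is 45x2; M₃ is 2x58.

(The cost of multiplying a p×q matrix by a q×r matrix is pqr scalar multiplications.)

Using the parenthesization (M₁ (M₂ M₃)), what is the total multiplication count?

122670

(M₂ M₃): 45×2 by 2×58 → 45×58, cost 45·2·58 = 5220
(M₁ (M₂ M₃)): 45×45 by 45×58 → 45×58, cost 45·45·58 = 117450; cumulative 122670
Total: 122670 scalar multiplications.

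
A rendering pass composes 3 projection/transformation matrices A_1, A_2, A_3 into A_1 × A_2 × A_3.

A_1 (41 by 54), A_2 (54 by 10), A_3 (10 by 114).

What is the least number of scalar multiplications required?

Order (A_1 × (A_2 × A_3)): (A_2 × A_3): 54×10 by 10×114 → 54×114, cost 54·10·114 = 61560; (A_1 × (A_2 × A_3)): 41×54 by 54×114 → 41×114, cost 41·54·114 = 252396; cumulative 313956. Total 313956.
Order ((A_1 × A_2) × A_3): (A_1 × A_2): 41×54 by 54×10 → 41×10, cost 41·54·10 = 22140; ((A_1 × A_2) × A_3): 41×10 by 10×114 → 41×114, cost 41·10·114 = 46740; cumulative 68880. Total 68880.
Minimum: 68880.

68880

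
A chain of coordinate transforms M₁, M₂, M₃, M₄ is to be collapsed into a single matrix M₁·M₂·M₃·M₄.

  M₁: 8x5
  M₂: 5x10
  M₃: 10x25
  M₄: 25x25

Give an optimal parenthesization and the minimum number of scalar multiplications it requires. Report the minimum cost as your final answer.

5375

Adjacent pairs: M₁M₂ = 8·5·10 = 400; M₂M₃ = 5·10·25 = 1250; M₃M₄ = 10·25·25 = 6250.
Length 3: M₁..M₃: k=1: 0+1250+8·5·25=2250; k=2: 400+0+8·10·25=2400 → min 2250 | M₂..M₄: k=2: 0+6250+5·10·25=7500; k=3: 1250+0+5·25·25=4375 → min 4375.
Length 4: M₁..M₄: k=1: 0+4375+8·5·25=5375; k=2: 400+6250+8·10·25=8650; k=3: 2250+0+8·25·25=7250 → min 5375.
Optimal parenthesization: (M₁·((M₂·M₃)·M₄)) with cost 5375.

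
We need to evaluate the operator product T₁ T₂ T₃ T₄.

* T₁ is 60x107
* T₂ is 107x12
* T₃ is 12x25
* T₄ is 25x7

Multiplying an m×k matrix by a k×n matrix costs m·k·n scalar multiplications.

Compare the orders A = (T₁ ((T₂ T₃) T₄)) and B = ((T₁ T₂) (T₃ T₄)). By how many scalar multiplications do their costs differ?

11585

Order A = (T₁ ((T₂ T₃) T₄)): (T₂ T₃): 107×12 by 12×25 → 107×25, cost 107·12·25 = 32100; ((T₂ T₃) T₄): 107×25 by 25×7 → 107×7, cost 107·25·7 = 18725; cumulative 50825; (T₁ ((T₂ T₃) T₄)): 60×107 by 107×7 → 60×7, cost 60·107·7 = 44940; cumulative 95765. Total 95765.
Order B = ((T₁ T₂) (T₃ T₄)): (T₁ T₂): 60×107 by 107×12 → 60×12, cost 60·107·12 = 77040; (T₃ T₄): 12×25 by 25×7 → 12×7, cost 12·25·7 = 2100; ((T₁ T₂) (T₃ T₄)): 60×12 by 12×7 → 60×7, cost 60·12·7 = 5040; cumulative 84180. Total 84180.
Difference: |95765 − 84180| = 11585.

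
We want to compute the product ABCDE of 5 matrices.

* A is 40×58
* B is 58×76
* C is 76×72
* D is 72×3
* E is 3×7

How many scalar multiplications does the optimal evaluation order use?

37440

Adjacent pairs: AB = 40·58·76 = 176320; BC = 58·76·72 = 317376; CD = 76·72·3 = 16416; DE = 72·3·7 = 1512.
Length 3: A..C: k=1: 0+317376+40·58·72=484416; k=2: 176320+0+40·76·72=395200 → min 395200 | B..D: k=2: 0+16416+58·76·3=29640; k=3: 317376+0+58·72·3=329904 → min 29640 | C..E: k=3: 0+1512+76·72·7=39816; k=4: 16416+0+76·3·7=18012 → min 18012.
Length 4: A..D: k=1: 0+29640+40·58·3=36600; k=2: 176320+16416+40·76·3=201856; k=3: 395200+0+40·72·3=403840 → min 36600 | B..E: k=2: 0+18012+58·76·7=48868; k=3: 317376+1512+58·72·7=348120; k=4: 29640+0+58·3·7=30858 → min 30858.
Length 5: A..E: k=1: 0+30858+40·58·7=47098; k=2: 176320+18012+40·76·7=215612; k=3: 395200+1512+40·72·7=416872; k=4: 36600+0+40·3·7=37440 → min 37440.
Optimal order: ((A(B(CD)))E) with cost 37440.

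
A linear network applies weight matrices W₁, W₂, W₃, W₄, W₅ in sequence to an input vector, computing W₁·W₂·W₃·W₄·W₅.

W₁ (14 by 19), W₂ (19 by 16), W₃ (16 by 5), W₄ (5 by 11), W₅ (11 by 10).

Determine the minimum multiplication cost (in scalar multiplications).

4100

Adjacent pairs: W₁W₂ = 14·19·16 = 4256; W₂W₃ = 19·16·5 = 1520; W₃W₄ = 16·5·11 = 880; W₄W₅ = 5·11·10 = 550.
Length 3: W₁..W₃: k=1: 0+1520+14·19·5=2850; k=2: 4256+0+14·16·5=5376 → min 2850 | W₂..W₄: k=2: 0+880+19·16·11=4224; k=3: 1520+0+19·5·11=2565 → min 2565 | W₃..W₅: k=3: 0+550+16·5·10=1350; k=4: 880+0+16·11·10=2640 → min 1350.
Length 4: W₁..W₄: k=1: 0+2565+14·19·11=5491; k=2: 4256+880+14·16·11=7600; k=3: 2850+0+14·5·11=3620 → min 3620 | W₂..W₅: k=2: 0+1350+19·16·10=4390; k=3: 1520+550+19·5·10=3020; k=4: 2565+0+19·11·10=4655 → min 3020.
Length 5: W₁..W₅: k=1: 0+3020+14·19·10=5680; k=2: 4256+1350+14·16·10=7846; k=3: 2850+550+14·5·10=4100; k=4: 3620+0+14·11·10=5160 → min 4100.
Optimal order: ((W₁·(W₂·W₃))·(W₄·W₅)) with cost 4100.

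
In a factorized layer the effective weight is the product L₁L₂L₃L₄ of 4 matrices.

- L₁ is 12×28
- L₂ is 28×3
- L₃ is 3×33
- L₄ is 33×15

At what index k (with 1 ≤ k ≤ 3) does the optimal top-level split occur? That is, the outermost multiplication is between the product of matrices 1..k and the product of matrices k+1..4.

2

Adjacent pairs: L₁L₂ = 12·28·3 = 1008; L₂L₃ = 28·3·33 = 2772; L₃L₄ = 3·33·15 = 1485.
Length 3: L₁..L₃: k=1: 0+2772+12·28·33=13860; k=2: 1008+0+12·3·33=2196 → min 2196 | L₂..L₄: k=2: 0+1485+28·3·15=2745; k=3: 2772+0+28·33·15=16632 → min 2745.
Top-level splits: k=1: (L₁..L₁)·(L₂..L₄) → 0+2745+12·28·15 = 7785; k=2: (L₁..L₂)·(L₃..L₄) → 1008+1485+12·3·15 = 3033; k=3: (L₁..L₃)·(L₄..L₄) → 2196+0+12·33·15 = 8136.
Best split is after L₂, i.e. k = 2.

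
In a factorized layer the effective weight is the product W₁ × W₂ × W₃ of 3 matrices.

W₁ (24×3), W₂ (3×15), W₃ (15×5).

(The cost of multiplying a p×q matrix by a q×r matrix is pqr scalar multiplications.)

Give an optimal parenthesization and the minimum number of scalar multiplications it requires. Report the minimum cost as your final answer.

585

(W₁ × (W₂ × W₃)): cost 585.
((W₁ × W₂) × W₃): cost 2880.
Optimal: (W₁ × (W₂ × W₃)) with cost 585.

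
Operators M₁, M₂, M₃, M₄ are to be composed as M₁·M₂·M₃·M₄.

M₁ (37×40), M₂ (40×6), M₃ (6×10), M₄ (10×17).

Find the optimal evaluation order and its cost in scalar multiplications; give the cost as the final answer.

Adjacent pairs: M₁M₂ = 37·40·6 = 8880; M₂M₃ = 40·6·10 = 2400; M₃M₄ = 6·10·17 = 1020.
Length 3: M₁..M₃: k=1: 0+2400+37·40·10=17200; k=2: 8880+0+37·6·10=11100 → min 11100 | M₂..M₄: k=2: 0+1020+40·6·17=5100; k=3: 2400+0+40·10·17=9200 → min 5100.
Length 4: M₁..M₄: k=1: 0+5100+37·40·17=30260; k=2: 8880+1020+37·6·17=13674; k=3: 11100+0+37·10·17=17390 → min 13674.
Optimal parenthesization: ((M₁·M₂)·(M₃·M₄)) with cost 13674.

13674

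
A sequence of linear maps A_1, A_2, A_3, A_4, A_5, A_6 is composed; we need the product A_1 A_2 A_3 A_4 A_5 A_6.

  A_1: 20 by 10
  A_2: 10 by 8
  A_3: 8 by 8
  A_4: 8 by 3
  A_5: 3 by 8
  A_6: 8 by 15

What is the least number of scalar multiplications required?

Adjacent pairs: A_1A_2 = 20·10·8 = 1600; A_2A_3 = 10·8·8 = 640; A_3A_4 = 8·8·3 = 192; A_4A_5 = 8·3·8 = 192; A_5A_6 = 3·8·15 = 360.
Length 3: A_1..A_3: k=1: 0+640+20·10·8=2240; k=2: 1600+0+20·8·8=2880 → min 2240 | A_2..A_4: k=2: 0+192+10·8·3=432; k=3: 640+0+10·8·3=880 → min 432 | A_3..A_5: k=3: 0+192+8·8·8=704; k=4: 192+0+8·3·8=384 → min 384 | A_4..A_6: k=4: 0+360+8·3·15=720; k=5: 192+0+8·8·15=1152 → min 720.
Length 4: A_1..A_4: k=1: 0+432+20·10·3=1032; k=2: 1600+192+20·8·3=2272; k=3: 2240+0+20·8·3=2720 → min 1032 | A_2..A_5: k=2: 0+384+10·8·8=1024; k=3: 640+192+10·8·8=1472; k=4: 432+0+10·3·8=672 → min 672 | A_3..A_6: k=3: 0+720+8·8·15=1680; k=4: 192+360+8·3·15=912; k=5: 384+0+8·8·15=1344 → min 912.
Length 5: A_1..A_5: k=1: 0+672+20·10·8=2272; k=2: 1600+384+20·8·8=3264; k=3: 2240+192+20·8·8=3712; k=4: 1032+0+20·3·8=1512 → min 1512 | A_2..A_6: k=2: 0+912+10·8·15=2112; k=3: 640+720+10·8·15=2560; k=4: 432+360+10·3·15=1242; k=5: 672+0+10·8·15=1872 → min 1242.
Length 6: A_1..A_6: k=1: 0+1242+20·10·15=4242; k=2: 1600+912+20·8·15=4912; k=3: 2240+720+20·8·15=5360; k=4: 1032+360+20·3·15=2292; k=5: 1512+0+20·8·15=3912 → min 2292.
Optimal order: ((A_1 (A_2 (A_3 A_4))) (A_5 A_6)) with cost 2292.

2292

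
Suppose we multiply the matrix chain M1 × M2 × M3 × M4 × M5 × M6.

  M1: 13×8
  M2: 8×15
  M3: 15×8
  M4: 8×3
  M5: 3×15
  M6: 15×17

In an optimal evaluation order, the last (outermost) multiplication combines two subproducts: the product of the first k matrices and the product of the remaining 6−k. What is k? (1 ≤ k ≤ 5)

Adjacent pairs: M1M2 = 13·8·15 = 1560; M2M3 = 8·15·8 = 960; M3M4 = 15·8·3 = 360; M4M5 = 8·3·15 = 360; M5M6 = 3·15·17 = 765.
Length 3: M1..M3: k=1: 0+960+13·8·8=1792; k=2: 1560+0+13·15·8=3120 → min 1792 | M2..M4: k=2: 0+360+8·15·3=720; k=3: 960+0+8·8·3=1152 → min 720 | M3..M5: k=3: 0+360+15·8·15=2160; k=4: 360+0+15·3·15=1035 → min 1035 | M4..M6: k=4: 0+765+8·3·17=1173; k=5: 360+0+8·15·17=2400 → min 1173.
Length 4: M1..M4: k=1: 0+720+13·8·3=1032; k=2: 1560+360+13·15·3=2505; k=3: 1792+0+13·8·3=2104 → min 1032 | M2..M5: k=2: 0+1035+8·15·15=2835; k=3: 960+360+8·8·15=2280; k=4: 720+0+8·3·15=1080 → min 1080 | M3..M6: k=3: 0+1173+15·8·17=3213; k=4: 360+765+15·3·17=1890; k=5: 1035+0+15·15·17=4860 → min 1890.
Length 5: M1..M5: k=1: 0+1080+13·8·15=2640; k=2: 1560+1035+13·15·15=5520; k=3: 1792+360+13·8·15=3712; k=4: 1032+0+13·3·15=1617 → min 1617 | M2..M6: k=2: 0+1890+8·15·17=3930; k=3: 960+1173+8·8·17=3221; k=4: 720+765+8·3·17=1893; k=5: 1080+0+8·15·17=3120 → min 1893.
Top-level splits: k=1: (M1..M1)·(M2..M6) → 0+1893+13·8·17 = 3661; k=2: (M1..M2)·(M3..M6) → 1560+1890+13·15·17 = 6765; k=3: (M1..M3)·(M4..M6) → 1792+1173+13·8·17 = 4733; k=4: (M1..M4)·(M5..M6) → 1032+765+13·3·17 = 2460; k=5: (M1..M5)·(M6..M6) → 1617+0+13·15·17 = 4932.
Best split is after M4, i.e. k = 4.

4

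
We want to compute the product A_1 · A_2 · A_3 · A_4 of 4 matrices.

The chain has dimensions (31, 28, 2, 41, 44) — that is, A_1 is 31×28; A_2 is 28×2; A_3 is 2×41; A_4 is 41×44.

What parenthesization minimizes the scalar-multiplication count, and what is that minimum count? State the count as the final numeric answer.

8072

Adjacent pairs: A_1A_2 = 31·28·2 = 1736; A_2A_3 = 28·2·41 = 2296; A_3A_4 = 2·41·44 = 3608.
Length 3: A_1..A_3: k=1: 0+2296+31·28·41=37884; k=2: 1736+0+31·2·41=4278 → min 4278 | A_2..A_4: k=2: 0+3608+28·2·44=6072; k=3: 2296+0+28·41·44=52808 → min 6072.
Length 4: A_1..A_4: k=1: 0+6072+31·28·44=44264; k=2: 1736+3608+31·2·44=8072; k=3: 4278+0+31·41·44=60202 → min 8072.
Optimal parenthesization: ((A_1 · A_2) · (A_3 · A_4)) with cost 8072.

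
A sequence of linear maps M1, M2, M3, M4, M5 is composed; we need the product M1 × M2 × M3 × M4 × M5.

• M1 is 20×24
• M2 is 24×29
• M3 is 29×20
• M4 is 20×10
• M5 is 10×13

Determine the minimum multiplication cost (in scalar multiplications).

20160

Adjacent pairs: M1M2 = 20·24·29 = 13920; M2M3 = 24·29·20 = 13920; M3M4 = 29·20·10 = 5800; M4M5 = 20·10·13 = 2600.
Length 3: M1..M3: k=1: 0+13920+20·24·20=23520; k=2: 13920+0+20·29·20=25520 → min 23520 | M2..M4: k=2: 0+5800+24·29·10=12760; k=3: 13920+0+24·20·10=18720 → min 12760 | M3..M5: k=3: 0+2600+29·20·13=10140; k=4: 5800+0+29·10·13=9570 → min 9570.
Length 4: M1..M4: k=1: 0+12760+20·24·10=17560; k=2: 13920+5800+20·29·10=25520; k=3: 23520+0+20·20·10=27520 → min 17560 | M2..M5: k=2: 0+9570+24·29·13=18618; k=3: 13920+2600+24·20·13=22760; k=4: 12760+0+24·10·13=15880 → min 15880.
Length 5: M1..M5: k=1: 0+15880+20·24·13=22120; k=2: 13920+9570+20·29·13=31030; k=3: 23520+2600+20·20·13=31320; k=4: 17560+0+20·10·13=20160 → min 20160.
Optimal order: ((M1 × (M2 × (M3 × M4))) × M5) with cost 20160.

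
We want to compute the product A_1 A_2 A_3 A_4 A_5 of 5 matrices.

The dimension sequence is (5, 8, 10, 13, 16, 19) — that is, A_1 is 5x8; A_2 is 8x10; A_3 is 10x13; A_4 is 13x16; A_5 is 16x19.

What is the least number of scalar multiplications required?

Adjacent pairs: A_1A_2 = 5·8·10 = 400; A_2A_3 = 8·10·13 = 1040; A_3A_4 = 10·13·16 = 2080; A_4A_5 = 13·16·19 = 3952.
Length 3: A_1..A_3: k=1: 0+1040+5·8·13=1560; k=2: 400+0+5·10·13=1050 → min 1050 | A_2..A_4: k=2: 0+2080+8·10·16=3360; k=3: 1040+0+8·13·16=2704 → min 2704 | A_3..A_5: k=3: 0+3952+10·13·19=6422; k=4: 2080+0+10·16·19=5120 → min 5120.
Length 4: A_1..A_4: k=1: 0+2704+5·8·16=3344; k=2: 400+2080+5·10·16=3280; k=3: 1050+0+5·13·16=2090 → min 2090 | A_2..A_5: k=2: 0+5120+8·10·19=6640; k=3: 1040+3952+8·13·19=6968; k=4: 2704+0+8·16·19=5136 → min 5136.
Length 5: A_1..A_5: k=1: 0+5136+5·8·19=5896; k=2: 400+5120+5·10·19=6470; k=3: 1050+3952+5·13·19=6237; k=4: 2090+0+5·16·19=3610 → min 3610.
Optimal order: ((((A_1 A_2) A_3) A_4) A_5) with cost 3610.

3610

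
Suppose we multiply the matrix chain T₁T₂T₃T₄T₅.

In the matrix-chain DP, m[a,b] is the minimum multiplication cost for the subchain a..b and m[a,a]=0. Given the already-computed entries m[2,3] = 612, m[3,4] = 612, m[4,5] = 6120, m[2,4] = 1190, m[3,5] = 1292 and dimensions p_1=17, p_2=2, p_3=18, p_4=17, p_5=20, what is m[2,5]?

1972

m[2,5] = min over k∈[2,4] of m[2,k]+m[k+1,5]+p_{1}·p_k·p_{5}.
k=2: 0 + 1292 + 17·2·20 = 1972; k=3: 612 + 6120 + 17·18·20 = 12852; k=4: 1190 + 0 + 17·17·20 = 6970.
Minimum: 1972 at k=2.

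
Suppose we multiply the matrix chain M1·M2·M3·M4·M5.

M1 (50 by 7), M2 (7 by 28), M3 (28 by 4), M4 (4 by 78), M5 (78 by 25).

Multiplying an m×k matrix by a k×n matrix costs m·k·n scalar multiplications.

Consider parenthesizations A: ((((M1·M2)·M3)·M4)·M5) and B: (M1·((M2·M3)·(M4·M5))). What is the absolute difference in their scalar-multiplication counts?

Order A = ((((M1·M2)·M3)·M4)·M5): (M1·M2): 50×7 by 7×28 → 50×28, cost 50·7·28 = 9800; ((M1·M2)·M3): 50×28 by 28×4 → 50×4, cost 50·28·4 = 5600; cumulative 15400; (((M1·M2)·M3)·M4): 50×4 by 4×78 → 50×78, cost 50·4·78 = 15600; cumulative 31000; ((((M1·M2)·M3)·M4)·M5): 50×78 by 78×25 → 50×25, cost 50·78·25 = 97500; cumulative 128500. Total 128500.
Order B = (M1·((M2·M3)·(M4·M5))): (M2·M3): 7×28 by 28×4 → 7×4, cost 7·28·4 = 784; (M4·M5): 4×78 by 78×25 → 4×25, cost 4·78·25 = 7800; ((M2·M3)·(M4·M5)): 7×4 by 4×25 → 7×25, cost 7·4·25 = 700; cumulative 9284; (M1·((M2·M3)·(M4·M5))): 50×7 by 7×25 → 50×25, cost 50·7·25 = 8750; cumulative 18034. Total 18034.
Difference: |128500 − 18034| = 110466.

110466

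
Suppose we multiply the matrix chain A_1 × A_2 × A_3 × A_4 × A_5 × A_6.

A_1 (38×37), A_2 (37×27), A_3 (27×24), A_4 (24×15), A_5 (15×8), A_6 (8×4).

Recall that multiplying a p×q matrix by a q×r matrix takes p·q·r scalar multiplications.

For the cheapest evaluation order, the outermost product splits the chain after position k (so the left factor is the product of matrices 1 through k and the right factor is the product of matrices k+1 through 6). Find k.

Adjacent pairs: A_1A_2 = 38·37·27 = 37962; A_2A_3 = 37·27·24 = 23976; A_3A_4 = 27·24·15 = 9720; A_4A_5 = 24·15·8 = 2880; A_5A_6 = 15·8·4 = 480.
Length 3: A_1..A_3: k=1: 0+23976+38·37·24=57720; k=2: 37962+0+38·27·24=62586 → min 57720 | A_2..A_4: k=2: 0+9720+37·27·15=24705; k=3: 23976+0+37·24·15=37296 → min 24705 | A_3..A_5: k=3: 0+2880+27·24·8=8064; k=4: 9720+0+27·15·8=12960 → min 8064 | A_4..A_6: k=4: 0+480+24·15·4=1920; k=5: 2880+0+24·8·4=3648 → min 1920.
Length 4: A_1..A_4: k=1: 0+24705+38·37·15=45795; k=2: 37962+9720+38·27·15=63072; k=3: 57720+0+38·24·15=71400 → min 45795 | A_2..A_5: k=2: 0+8064+37·27·8=16056; k=3: 23976+2880+37·24·8=33960; k=4: 24705+0+37·15·8=29145 → min 16056 | A_3..A_6: k=3: 0+1920+27·24·4=4512; k=4: 9720+480+27·15·4=11820; k=5: 8064+0+27·8·4=8928 → min 4512.
Length 5: A_1..A_5: k=1: 0+16056+38·37·8=27304; k=2: 37962+8064+38·27·8=54234; k=3: 57720+2880+38·24·8=67896; k=4: 45795+0+38·15·8=50355 → min 27304 | A_2..A_6: k=2: 0+4512+37·27·4=8508; k=3: 23976+1920+37·24·4=29448; k=4: 24705+480+37·15·4=27405; k=5: 16056+0+37·8·4=17240 → min 8508.
Top-level splits: k=1: (A_1..A_1)·(A_2..A_6) → 0+8508+38·37·4 = 14132; k=2: (A_1..A_2)·(A_3..A_6) → 37962+4512+38·27·4 = 46578; k=3: (A_1..A_3)·(A_4..A_6) → 57720+1920+38·24·4 = 63288; k=4: (A_1..A_4)·(A_5..A_6) → 45795+480+38·15·4 = 48555; k=5: (A_1..A_5)·(A_6..A_6) → 27304+0+38·8·4 = 28520.
Best split is after A_1, i.e. k = 1.

1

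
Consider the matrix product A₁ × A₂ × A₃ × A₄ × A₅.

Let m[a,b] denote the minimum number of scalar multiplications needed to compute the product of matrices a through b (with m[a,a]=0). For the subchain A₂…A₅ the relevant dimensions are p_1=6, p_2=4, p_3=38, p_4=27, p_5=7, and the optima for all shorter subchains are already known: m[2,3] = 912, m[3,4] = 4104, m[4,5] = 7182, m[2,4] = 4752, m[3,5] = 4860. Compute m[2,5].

m[2,5] = min over k∈[2,4] of m[2,k]+m[k+1,5]+p_{1}·p_k·p_{5}.
k=2: 0 + 4860 + 6·4·7 = 5028; k=3: 912 + 7182 + 6·38·7 = 9690; k=4: 4752 + 0 + 6·27·7 = 5886.
Minimum: 5028 at k=2.

5028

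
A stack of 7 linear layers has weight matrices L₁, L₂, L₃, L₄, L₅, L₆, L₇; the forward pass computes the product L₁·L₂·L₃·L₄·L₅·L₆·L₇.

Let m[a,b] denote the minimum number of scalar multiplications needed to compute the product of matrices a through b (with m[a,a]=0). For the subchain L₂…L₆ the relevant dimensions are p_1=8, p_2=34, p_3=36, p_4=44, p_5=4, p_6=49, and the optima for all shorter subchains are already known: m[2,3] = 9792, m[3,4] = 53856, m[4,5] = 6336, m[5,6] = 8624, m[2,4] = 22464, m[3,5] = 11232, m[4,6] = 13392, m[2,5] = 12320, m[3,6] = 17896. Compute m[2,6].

m[2,6] = min over k∈[2,5] of m[2,k]+m[k+1,6]+p_{1}·p_k·p_{6}.
k=2: 0 + 17896 + 8·34·49 = 31224; k=3: 9792 + 13392 + 8·36·49 = 37296; k=4: 22464 + 8624 + 8·44·49 = 48336; k=5: 12320 + 0 + 8·4·49 = 13888.
Minimum: 13888 at k=5.

13888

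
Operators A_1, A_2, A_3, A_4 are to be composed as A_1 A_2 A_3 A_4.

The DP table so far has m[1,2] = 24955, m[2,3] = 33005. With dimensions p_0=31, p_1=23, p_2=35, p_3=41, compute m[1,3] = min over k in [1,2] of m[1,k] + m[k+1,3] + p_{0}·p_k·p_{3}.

m[1,3] = min over k∈[1,2] of m[1,k]+m[k+1,3]+p_{0}·p_k·p_{3}.
k=1: 0 + 33005 + 31·23·41 = 62238; k=2: 24955 + 0 + 31·35·41 = 69440.
Minimum: 62238 at k=1.

62238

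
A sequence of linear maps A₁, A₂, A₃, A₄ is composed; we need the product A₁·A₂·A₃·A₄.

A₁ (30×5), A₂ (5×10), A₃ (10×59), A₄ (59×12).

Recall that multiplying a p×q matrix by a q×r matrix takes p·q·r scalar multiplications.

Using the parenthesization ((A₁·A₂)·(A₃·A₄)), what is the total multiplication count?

12180

(A₁·A₂): 30×5 by 5×10 → 30×10, cost 30·5·10 = 1500
(A₃·A₄): 10×59 by 59×12 → 10×12, cost 10·59·12 = 7080
((A₁·A₂)·(A₃·A₄)): 30×10 by 10×12 → 30×12, cost 30·10·12 = 3600; cumulative 12180
Total: 12180 scalar multiplications.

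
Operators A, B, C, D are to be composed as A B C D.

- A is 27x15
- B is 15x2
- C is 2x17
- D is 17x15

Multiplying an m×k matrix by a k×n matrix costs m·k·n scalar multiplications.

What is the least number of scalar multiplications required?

Adjacent pairs: AB = 27·15·2 = 810; BC = 15·2·17 = 510; CD = 2·17·15 = 510.
Length 3: A..C: k=1: 0+510+27·15·17=7395; k=2: 810+0+27·2·17=1728 → min 1728 | B..D: k=2: 0+510+15·2·15=960; k=3: 510+0+15·17·15=4335 → min 960.
Length 4: A..D: k=1: 0+960+27·15·15=7035; k=2: 810+510+27·2·15=2130; k=3: 1728+0+27·17·15=8613 → min 2130.
Optimal order: ((A B) (C D)) with cost 2130.

2130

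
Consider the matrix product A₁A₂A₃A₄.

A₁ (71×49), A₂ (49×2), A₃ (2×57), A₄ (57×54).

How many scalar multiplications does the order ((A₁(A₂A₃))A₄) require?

422427

(A₂A₃): 49×2 by 2×57 → 49×57, cost 49·2·57 = 5586
(A₁(A₂A₃)): 71×49 by 49×57 → 71×57, cost 71·49·57 = 198303; cumulative 203889
((A₁(A₂A₃))A₄): 71×57 by 57×54 → 71×54, cost 71·57·54 = 218538; cumulative 422427
Total: 422427 scalar multiplications.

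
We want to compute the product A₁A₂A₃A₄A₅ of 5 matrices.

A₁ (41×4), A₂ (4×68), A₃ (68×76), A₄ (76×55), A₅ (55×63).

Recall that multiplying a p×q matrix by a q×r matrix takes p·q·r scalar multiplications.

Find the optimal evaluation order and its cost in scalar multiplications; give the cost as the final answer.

Adjacent pairs: A₁A₂ = 41·4·68 = 11152; A₂A₃ = 4·68·76 = 20672; A₃A₄ = 68·76·55 = 284240; A₄A₅ = 76·55·63 = 263340.
Length 3: A₁..A₃: k=1: 0+20672+41·4·76=33136; k=2: 11152+0+41·68·76=223040 → min 33136 | A₂..A₄: k=2: 0+284240+4·68·55=299200; k=3: 20672+0+4·76·55=37392 → min 37392 | A₃..A₅: k=3: 0+263340+68·76·63=588924; k=4: 284240+0+68·55·63=519860 → min 519860.
Length 4: A₁..A₄: k=1: 0+37392+41·4·55=46412; k=2: 11152+284240+41·68·55=448732; k=3: 33136+0+41·76·55=204516 → min 46412 | A₂..A₅: k=2: 0+519860+4·68·63=536996; k=3: 20672+263340+4·76·63=303164; k=4: 37392+0+4·55·63=51252 → min 51252.
Length 5: A₁..A₅: k=1: 0+51252+41·4·63=61584; k=2: 11152+519860+41·68·63=706656; k=3: 33136+263340+41·76·63=492784; k=4: 46412+0+41·55·63=188477 → min 61584.
Optimal parenthesization: (A₁(((A₂A₃)A₄)A₅)) with cost 61584.

61584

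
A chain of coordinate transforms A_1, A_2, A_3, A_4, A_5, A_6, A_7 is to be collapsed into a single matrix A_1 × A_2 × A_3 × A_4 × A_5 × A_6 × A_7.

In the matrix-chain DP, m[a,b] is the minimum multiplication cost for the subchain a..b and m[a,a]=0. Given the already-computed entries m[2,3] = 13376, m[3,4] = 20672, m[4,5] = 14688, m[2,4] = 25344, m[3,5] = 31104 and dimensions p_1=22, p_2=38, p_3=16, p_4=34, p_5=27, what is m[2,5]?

37568

m[2,5] = min over k∈[2,4] of m[2,k]+m[k+1,5]+p_{1}·p_k·p_{5}.
k=2: 0 + 31104 + 22·38·27 = 53676; k=3: 13376 + 14688 + 22·16·27 = 37568; k=4: 25344 + 0 + 22·34·27 = 45540.
Minimum: 37568 at k=3.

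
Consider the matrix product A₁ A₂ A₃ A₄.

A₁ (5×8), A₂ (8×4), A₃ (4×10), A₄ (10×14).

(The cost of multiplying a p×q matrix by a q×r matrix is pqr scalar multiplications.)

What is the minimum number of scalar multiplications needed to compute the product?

1000

Adjacent pairs: A₁A₂ = 5·8·4 = 160; A₂A₃ = 8·4·10 = 320; A₃A₄ = 4·10·14 = 560.
Length 3: A₁..A₃: k=1: 0+320+5·8·10=720; k=2: 160+0+5·4·10=360 → min 360 | A₂..A₄: k=2: 0+560+8·4·14=1008; k=3: 320+0+8·10·14=1440 → min 1008.
Length 4: A₁..A₄: k=1: 0+1008+5·8·14=1568; k=2: 160+560+5·4·14=1000; k=3: 360+0+5·10·14=1060 → min 1000.
Optimal order: ((A₁ A₂) (A₃ A₄)) with cost 1000.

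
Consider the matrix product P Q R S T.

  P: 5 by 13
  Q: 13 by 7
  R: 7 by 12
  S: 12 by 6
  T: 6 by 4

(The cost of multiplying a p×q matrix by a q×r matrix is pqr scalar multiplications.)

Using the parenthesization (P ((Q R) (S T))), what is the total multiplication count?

2264

(Q R): 13×7 by 7×12 → 13×12, cost 13·7·12 = 1092
(S T): 12×6 by 6×4 → 12×4, cost 12·6·4 = 288
((Q R) (S T)): 13×12 by 12×4 → 13×4, cost 13·12·4 = 624; cumulative 2004
(P ((Q R) (S T))): 5×13 by 13×4 → 5×4, cost 5·13·4 = 260; cumulative 2264
Total: 2264 scalar multiplications.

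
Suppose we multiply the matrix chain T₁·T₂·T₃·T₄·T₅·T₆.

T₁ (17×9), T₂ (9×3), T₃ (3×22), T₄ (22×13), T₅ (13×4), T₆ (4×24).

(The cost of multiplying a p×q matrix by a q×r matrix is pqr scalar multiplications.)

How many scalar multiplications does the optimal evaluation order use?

2985

Adjacent pairs: T₁T₂ = 17·9·3 = 459; T₂T₃ = 9·3·22 = 594; T₃T₄ = 3·22·13 = 858; T₄T₅ = 22·13·4 = 1144; T₅T₆ = 13·4·24 = 1248.
Length 3: T₁..T₃: k=1: 0+594+17·9·22=3960; k=2: 459+0+17·3·22=1581 → min 1581 | T₂..T₄: k=2: 0+858+9·3·13=1209; k=3: 594+0+9·22·13=3168 → min 1209 | T₃..T₅: k=3: 0+1144+3·22·4=1408; k=4: 858+0+3·13·4=1014 → min 1014 | T₄..T₆: k=4: 0+1248+22·13·24=8112; k=5: 1144+0+22·4·24=3256 → min 3256.
Length 4: T₁..T₄: k=1: 0+1209+17·9·13=3198; k=2: 459+858+17·3·13=1980; k=3: 1581+0+17·22·13=6443 → min 1980 | T₂..T₅: k=2: 0+1014+9·3·4=1122; k=3: 594+1144+9·22·4=2530; k=4: 1209+0+9·13·4=1677 → min 1122 | T₃..T₆: k=3: 0+3256+3·22·24=4840; k=4: 858+1248+3·13·24=3042; k=5: 1014+0+3·4·24=1302 → min 1302.
Length 5: T₁..T₅: k=1: 0+1122+17·9·4=1734; k=2: 459+1014+17·3·4=1677; k=3: 1581+1144+17·22·4=4221; k=4: 1980+0+17·13·4=2864 → min 1677 | T₂..T₆: k=2: 0+1302+9·3·24=1950; k=3: 594+3256+9·22·24=8602; k=4: 1209+1248+9·13·24=5265; k=5: 1122+0+9·4·24=1986 → min 1950.
Length 6: T₁..T₆: k=1: 0+1950+17·9·24=5622; k=2: 459+1302+17·3·24=2985; k=3: 1581+3256+17·22·24=13813; k=4: 1980+1248+17·13·24=8532; k=5: 1677+0+17·4·24=3309 → min 2985.
Optimal order: ((T₁·T₂)·(((T₃·T₄)·T₅)·T₆)) with cost 2985.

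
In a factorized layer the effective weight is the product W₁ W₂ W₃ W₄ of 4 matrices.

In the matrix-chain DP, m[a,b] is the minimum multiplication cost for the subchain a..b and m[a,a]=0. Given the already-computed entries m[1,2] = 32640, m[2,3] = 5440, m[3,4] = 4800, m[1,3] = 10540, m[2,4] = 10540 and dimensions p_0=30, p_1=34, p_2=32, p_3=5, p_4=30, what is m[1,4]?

15040

m[1,4] = min over k∈[1,3] of m[1,k]+m[k+1,4]+p_{0}·p_k·p_{4}.
k=1: 0 + 10540 + 30·34·30 = 41140; k=2: 32640 + 4800 + 30·32·30 = 66240; k=3: 10540 + 0 + 30·5·30 = 15040.
Minimum: 15040 at k=3.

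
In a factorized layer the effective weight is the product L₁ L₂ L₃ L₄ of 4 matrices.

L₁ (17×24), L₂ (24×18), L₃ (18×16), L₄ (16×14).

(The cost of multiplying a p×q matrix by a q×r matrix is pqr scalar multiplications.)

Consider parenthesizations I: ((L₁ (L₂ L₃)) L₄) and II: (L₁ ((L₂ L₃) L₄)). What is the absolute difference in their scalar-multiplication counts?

Order I = ((L₁ (L₂ L₃)) L₄): (L₂ L₃): 24×18 by 18×16 → 24×16, cost 24·18·16 = 6912; (L₁ (L₂ L₃)): 17×24 by 24×16 → 17×16, cost 17·24·16 = 6528; cumulative 13440; ((L₁ (L₂ L₃)) L₄): 17×16 by 16×14 → 17×14, cost 17·16·14 = 3808; cumulative 17248. Total 17248.
Order II = (L₁ ((L₂ L₃) L₄)): (L₂ L₃): 24×18 by 18×16 → 24×16, cost 24·18·16 = 6912; ((L₂ L₃) L₄): 24×16 by 16×14 → 24×14, cost 24·16·14 = 5376; cumulative 12288; (L₁ ((L₂ L₃) L₄)): 17×24 by 24×14 → 17×14, cost 17·24·14 = 5712; cumulative 18000. Total 18000.
Difference: |17248 − 18000| = 752.

752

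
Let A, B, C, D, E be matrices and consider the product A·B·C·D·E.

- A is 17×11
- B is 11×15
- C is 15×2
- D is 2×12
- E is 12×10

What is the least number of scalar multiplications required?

Adjacent pairs: AB = 17·11·15 = 2805; BC = 11·15·2 = 330; CD = 15·2·12 = 360; DE = 2·12·10 = 240.
Length 3: A..C: k=1: 0+330+17·11·2=704; k=2: 2805+0+17·15·2=3315 → min 704 | B..D: k=2: 0+360+11·15·12=2340; k=3: 330+0+11·2·12=594 → min 594 | C..E: k=3: 0+240+15·2·10=540; k=4: 360+0+15·12·10=2160 → min 540.
Length 4: A..D: k=1: 0+594+17·11·12=2838; k=2: 2805+360+17·15·12=6225; k=3: 704+0+17·2·12=1112 → min 1112 | B..E: k=2: 0+540+11·15·10=2190; k=3: 330+240+11·2·10=790; k=4: 594+0+11·12·10=1914 → min 790.
Length 5: A..E: k=1: 0+790+17·11·10=2660; k=2: 2805+540+17·15·10=5895; k=3: 704+240+17·2·10=1284; k=4: 1112+0+17·12·10=3152 → min 1284.
Optimal order: ((A·(B·C))·(D·E)) with cost 1284.

1284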